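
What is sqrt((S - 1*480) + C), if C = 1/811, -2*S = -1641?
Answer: sqrt(895819246)/1622 ≈ 18.453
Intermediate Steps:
S = 1641/2 (S = -1/2*(-1641) = 1641/2 ≈ 820.50)
C = 1/811 ≈ 0.0012330
sqrt((S - 1*480) + C) = sqrt((1641/2 - 1*480) + 1/811) = sqrt((1641/2 - 480) + 1/811) = sqrt(681/2 + 1/811) = sqrt(552293/1622) = sqrt(895819246)/1622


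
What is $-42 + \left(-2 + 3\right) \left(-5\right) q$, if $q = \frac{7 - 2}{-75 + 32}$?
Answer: $- \frac{1781}{43} \approx -41.419$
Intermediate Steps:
$q = - \frac{5}{43}$ ($q = \frac{5}{-43} = 5 \left(- \frac{1}{43}\right) = - \frac{5}{43} \approx -0.11628$)
$-42 + \left(-2 + 3\right) \left(-5\right) q = -42 + \left(-2 + 3\right) \left(-5\right) \left(- \frac{5}{43}\right) = -42 + 1 \left(-5\right) \left(- \frac{5}{43}\right) = -42 - - \frac{25}{43} = -42 + \frac{25}{43} = - \frac{1781}{43}$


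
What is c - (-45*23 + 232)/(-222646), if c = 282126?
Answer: 62814224593/222646 ≈ 2.8213e+5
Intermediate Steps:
c - (-45*23 + 232)/(-222646) = 282126 - (-45*23 + 232)/(-222646) = 282126 - (-1035 + 232)*(-1)/222646 = 282126 - (-803)*(-1)/222646 = 282126 - 1*803/222646 = 282126 - 803/222646 = 62814224593/222646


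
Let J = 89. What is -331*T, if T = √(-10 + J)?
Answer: -331*√79 ≈ -2942.0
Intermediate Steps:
T = √79 (T = √(-10 + 89) = √79 ≈ 8.8882)
-331*T = -331*√79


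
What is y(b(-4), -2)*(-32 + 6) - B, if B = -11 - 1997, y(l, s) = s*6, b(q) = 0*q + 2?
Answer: 2320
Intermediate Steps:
b(q) = 2 (b(q) = 0 + 2 = 2)
y(l, s) = 6*s
B = -2008
y(b(-4), -2)*(-32 + 6) - B = (6*(-2))*(-32 + 6) - 1*(-2008) = -12*(-26) + 2008 = 312 + 2008 = 2320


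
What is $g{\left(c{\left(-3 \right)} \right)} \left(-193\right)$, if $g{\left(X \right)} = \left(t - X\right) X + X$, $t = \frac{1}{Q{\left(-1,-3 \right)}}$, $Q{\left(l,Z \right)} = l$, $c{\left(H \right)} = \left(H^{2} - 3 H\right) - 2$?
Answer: $49408$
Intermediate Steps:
$c{\left(H \right)} = -2 + H^{2} - 3 H$
$t = -1$ ($t = \frac{1}{-1} = -1$)
$g{\left(X \right)} = X + X \left(-1 - X\right)$ ($g{\left(X \right)} = \left(-1 - X\right) X + X = X \left(-1 - X\right) + X = X + X \left(-1 - X\right)$)
$g{\left(c{\left(-3 \right)} \right)} \left(-193\right) = - \left(-2 + \left(-3\right)^{2} - -9\right)^{2} \left(-193\right) = - \left(-2 + 9 + 9\right)^{2} \left(-193\right) = - 16^{2} \left(-193\right) = \left(-1\right) 256 \left(-193\right) = \left(-256\right) \left(-193\right) = 49408$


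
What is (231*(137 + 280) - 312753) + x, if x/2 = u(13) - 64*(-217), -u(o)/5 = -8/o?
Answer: -2452370/13 ≈ -1.8864e+5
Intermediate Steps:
u(o) = 40/o (u(o) = -(-40)/o = 40/o)
x = 361168/13 (x = 2*(40/13 - 64*(-217)) = 2*(40*(1/13) + 13888) = 2*(40/13 + 13888) = 2*(180584/13) = 361168/13 ≈ 27782.)
(231*(137 + 280) - 312753) + x = (231*(137 + 280) - 312753) + 361168/13 = (231*417 - 312753) + 361168/13 = (96327 - 312753) + 361168/13 = -216426 + 361168/13 = -2452370/13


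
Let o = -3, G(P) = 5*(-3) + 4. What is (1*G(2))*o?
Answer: 33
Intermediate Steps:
G(P) = -11 (G(P) = -15 + 4 = -11)
(1*G(2))*o = (1*(-11))*(-3) = -11*(-3) = 33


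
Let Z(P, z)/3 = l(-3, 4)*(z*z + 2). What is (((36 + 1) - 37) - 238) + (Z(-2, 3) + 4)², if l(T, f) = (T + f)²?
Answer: 1131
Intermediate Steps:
Z(P, z) = 6 + 3*z² (Z(P, z) = 3*((-3 + 4)²*(z*z + 2)) = 3*(1²*(z² + 2)) = 3*(1*(2 + z²)) = 3*(2 + z²) = 6 + 3*z²)
(((36 + 1) - 37) - 238) + (Z(-2, 3) + 4)² = (((36 + 1) - 37) - 238) + ((6 + 3*3²) + 4)² = ((37 - 37) - 238) + ((6 + 3*9) + 4)² = (0 - 238) + ((6 + 27) + 4)² = -238 + (33 + 4)² = -238 + 37² = -238 + 1369 = 1131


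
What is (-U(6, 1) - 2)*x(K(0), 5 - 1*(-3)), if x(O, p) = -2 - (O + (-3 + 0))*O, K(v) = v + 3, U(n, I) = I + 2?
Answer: 10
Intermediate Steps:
U(n, I) = 2 + I
K(v) = 3 + v
x(O, p) = -2 - O*(-3 + O) (x(O, p) = -2 - (O - 3)*O = -2 - (-3 + O)*O = -2 - O*(-3 + O))
(-U(6, 1) - 2)*x(K(0), 5 - 1*(-3)) = (-(2 + 1) - 2)*(-2 - (3 + 0)² + 3*(3 + 0)) = (-1*3 - 2)*(-2 - 1*3² + 3*3) = (-3 - 2)*(-2 - 1*9 + 9) = -5*(-2 - 9 + 9) = -5*(-2) = 10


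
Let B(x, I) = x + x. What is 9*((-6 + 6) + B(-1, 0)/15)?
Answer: -6/5 ≈ -1.2000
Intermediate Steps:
B(x, I) = 2*x
9*((-6 + 6) + B(-1, 0)/15) = 9*((-6 + 6) + (2*(-1))/15) = 9*(0 - 2*1/15) = 9*(0 - 2/15) = 9*(-2/15) = -6/5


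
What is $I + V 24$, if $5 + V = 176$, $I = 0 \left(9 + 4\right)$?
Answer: $4104$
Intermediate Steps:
$I = 0$ ($I = 0 \cdot 13 = 0$)
$V = 171$ ($V = -5 + 176 = 171$)
$I + V 24 = 0 + 171 \cdot 24 = 0 + 4104 = 4104$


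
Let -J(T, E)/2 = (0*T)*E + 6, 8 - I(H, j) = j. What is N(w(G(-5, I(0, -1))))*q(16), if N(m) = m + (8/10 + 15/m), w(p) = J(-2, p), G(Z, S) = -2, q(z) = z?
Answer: -996/5 ≈ -199.20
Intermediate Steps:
I(H, j) = 8 - j
J(T, E) = -12 (J(T, E) = -2*((0*T)*E + 6) = -2*(0*E + 6) = -2*(0 + 6) = -2*6 = -12)
w(p) = -12
N(m) = ⅘ + m + 15/m (N(m) = m + (8*(⅒) + 15/m) = m + (⅘ + 15/m) = ⅘ + m + 15/m)
N(w(G(-5, I(0, -1))))*q(16) = (⅘ - 12 + 15/(-12))*16 = (⅘ - 12 + 15*(-1/12))*16 = (⅘ - 12 - 5/4)*16 = -249/20*16 = -996/5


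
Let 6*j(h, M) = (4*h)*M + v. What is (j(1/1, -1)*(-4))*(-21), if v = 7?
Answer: 42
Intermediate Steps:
j(h, M) = 7/6 + 2*M*h/3 (j(h, M) = ((4*h)*M + 7)/6 = (4*M*h + 7)/6 = (7 + 4*M*h)/6 = 7/6 + 2*M*h/3)
(j(1/1, -1)*(-4))*(-21) = ((7/6 + (⅔)*(-1)/1)*(-4))*(-21) = ((7/6 + (⅔)*(-1)*1)*(-4))*(-21) = ((7/6 - ⅔)*(-4))*(-21) = ((½)*(-4))*(-21) = -2*(-21) = 42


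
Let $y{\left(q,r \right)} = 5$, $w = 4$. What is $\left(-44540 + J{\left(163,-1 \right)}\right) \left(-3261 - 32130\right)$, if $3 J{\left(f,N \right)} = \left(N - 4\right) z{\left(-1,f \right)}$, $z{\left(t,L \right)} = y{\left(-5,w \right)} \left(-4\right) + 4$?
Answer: $1575371380$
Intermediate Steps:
$z{\left(t,L \right)} = -16$ ($z{\left(t,L \right)} = 5 \left(-4\right) + 4 = -20 + 4 = -16$)
$J{\left(f,N \right)} = \frac{64}{3} - \frac{16 N}{3}$ ($J{\left(f,N \right)} = \frac{\left(N - 4\right) \left(-16\right)}{3} = \frac{\left(-4 + N\right) \left(-16\right)}{3} = \frac{64 - 16 N}{3} = \frac{64}{3} - \frac{16 N}{3}$)
$\left(-44540 + J{\left(163,-1 \right)}\right) \left(-3261 - 32130\right) = \left(-44540 + \left(\frac{64}{3} - - \frac{16}{3}\right)\right) \left(-3261 - 32130\right) = \left(-44540 + \left(\frac{64}{3} + \frac{16}{3}\right)\right) \left(-35391\right) = \left(-44540 + \frac{80}{3}\right) \left(-35391\right) = \left(- \frac{133540}{3}\right) \left(-35391\right) = 1575371380$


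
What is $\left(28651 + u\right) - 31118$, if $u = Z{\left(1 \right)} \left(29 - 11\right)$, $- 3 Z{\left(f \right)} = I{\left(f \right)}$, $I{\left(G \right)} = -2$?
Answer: $-2455$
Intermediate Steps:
$Z{\left(f \right)} = \frac{2}{3}$ ($Z{\left(f \right)} = \left(- \frac{1}{3}\right) \left(-2\right) = \frac{2}{3}$)
$u = 12$ ($u = \frac{2 \left(29 - 11\right)}{3} = \frac{2}{3} \cdot 18 = 12$)
$\left(28651 + u\right) - 31118 = \left(28651 + 12\right) - 31118 = 28663 - 31118 = -2455$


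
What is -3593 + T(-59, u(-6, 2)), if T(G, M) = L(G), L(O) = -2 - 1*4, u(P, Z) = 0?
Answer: -3599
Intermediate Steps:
L(O) = -6 (L(O) = -2 - 4 = -6)
T(G, M) = -6
-3593 + T(-59, u(-6, 2)) = -3593 - 6 = -3599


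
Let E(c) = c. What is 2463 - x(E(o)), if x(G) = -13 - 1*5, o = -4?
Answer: 2481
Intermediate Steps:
x(G) = -18 (x(G) = -13 - 5 = -18)
2463 - x(E(o)) = 2463 - 1*(-18) = 2463 + 18 = 2481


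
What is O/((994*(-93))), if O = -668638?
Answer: 334319/46221 ≈ 7.2331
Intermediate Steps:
O/((994*(-93))) = -668638/(994*(-93)) = -668638/(-92442) = -668638*(-1/92442) = 334319/46221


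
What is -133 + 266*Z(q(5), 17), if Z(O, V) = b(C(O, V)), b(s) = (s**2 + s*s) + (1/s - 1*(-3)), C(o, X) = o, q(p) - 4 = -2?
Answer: 2926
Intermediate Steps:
q(p) = 2 (q(p) = 4 - 2 = 2)
b(s) = 3 + 1/s + 2*s**2 (b(s) = (s**2 + s**2) + (1/s + 3) = 2*s**2 + (3 + 1/s) = 3 + 1/s + 2*s**2)
Z(O, V) = 3 + 1/O + 2*O**2
-133 + 266*Z(q(5), 17) = -133 + 266*(3 + 1/2 + 2*2**2) = -133 + 266*(3 + 1/2 + 2*4) = -133 + 266*(3 + 1/2 + 8) = -133 + 266*(23/2) = -133 + 3059 = 2926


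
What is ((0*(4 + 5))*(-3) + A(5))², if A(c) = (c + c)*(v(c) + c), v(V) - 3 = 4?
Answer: 14400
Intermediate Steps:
v(V) = 7 (v(V) = 3 + 4 = 7)
A(c) = 2*c*(7 + c) (A(c) = (c + c)*(7 + c) = (2*c)*(7 + c) = 2*c*(7 + c))
((0*(4 + 5))*(-3) + A(5))² = ((0*(4 + 5))*(-3) + 2*5*(7 + 5))² = ((0*9)*(-3) + 2*5*12)² = (0*(-3) + 120)² = (0 + 120)² = 120² = 14400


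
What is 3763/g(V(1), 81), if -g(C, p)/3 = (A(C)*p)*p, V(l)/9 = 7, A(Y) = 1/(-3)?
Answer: 3763/6561 ≈ 0.57354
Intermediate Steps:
A(Y) = -⅓
V(l) = 63 (V(l) = 9*7 = 63)
g(C, p) = p² (g(C, p) = -3*(-p/3)*p = -(-1)*p² = p²)
3763/g(V(1), 81) = 3763/(81²) = 3763/6561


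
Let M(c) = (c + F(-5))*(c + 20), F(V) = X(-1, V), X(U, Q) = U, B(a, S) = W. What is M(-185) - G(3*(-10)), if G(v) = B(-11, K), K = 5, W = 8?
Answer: 30682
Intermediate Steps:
B(a, S) = 8
F(V) = -1
G(v) = 8
M(c) = (-1 + c)*(20 + c) (M(c) = (c - 1)*(c + 20) = (-1 + c)*(20 + c))
M(-185) - G(3*(-10)) = (-20 + (-185)² + 19*(-185)) - 1*8 = (-20 + 34225 - 3515) - 8 = 30690 - 8 = 30682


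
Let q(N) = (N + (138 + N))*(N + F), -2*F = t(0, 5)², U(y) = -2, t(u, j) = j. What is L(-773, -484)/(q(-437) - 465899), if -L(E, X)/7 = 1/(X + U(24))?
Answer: -7/65642562 ≈ -1.0664e-7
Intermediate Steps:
F = -25/2 (F = -½*5² = -½*25 = -25/2 ≈ -12.500)
q(N) = (138 + 2*N)*(-25/2 + N) (q(N) = (N + (138 + N))*(N - 25/2) = (138 + 2*N)*(-25/2 + N))
L(E, X) = -7/(-2 + X) (L(E, X) = -7/(X - 2) = -7/(-2 + X))
L(-773, -484)/(q(-437) - 465899) = (-7/(-2 - 484))/((-1725 + 2*(-437)² + 113*(-437)) - 465899) = (-7/(-486))/((-1725 + 2*190969 - 49381) - 465899) = (-7*(-1/486))/((-1725 + 381938 - 49381) - 465899) = 7/(486*(330832 - 465899)) = (7/486)/(-135067) = (7/486)*(-1/135067) = -7/65642562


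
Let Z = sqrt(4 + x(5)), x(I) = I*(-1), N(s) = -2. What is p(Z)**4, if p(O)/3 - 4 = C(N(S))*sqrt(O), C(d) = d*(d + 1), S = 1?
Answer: 1296*(2 + sqrt(I))**4 ≈ 41434.0 + 67760.0*I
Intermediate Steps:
C(d) = d*(1 + d)
x(I) = -I
Z = I (Z = sqrt(4 - 1*5) = sqrt(4 - 5) = sqrt(-1) = I ≈ 1.0*I)
p(O) = 12 + 6*sqrt(O) (p(O) = 12 + 3*((-2*(1 - 2))*sqrt(O)) = 12 + 3*((-2*(-1))*sqrt(O)) = 12 + 3*(2*sqrt(O)) = 12 + 6*sqrt(O))
p(Z)**4 = (12 + 6*sqrt(I))**4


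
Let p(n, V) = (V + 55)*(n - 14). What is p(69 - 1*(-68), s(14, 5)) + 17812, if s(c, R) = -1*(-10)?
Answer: 25807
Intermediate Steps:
s(c, R) = 10
p(n, V) = (-14 + n)*(55 + V) (p(n, V) = (55 + V)*(-14 + n) = (-14 + n)*(55 + V))
p(69 - 1*(-68), s(14, 5)) + 17812 = (-770 - 14*10 + 55*(69 - 1*(-68)) + 10*(69 - 1*(-68))) + 17812 = (-770 - 140 + 55*(69 + 68) + 10*(69 + 68)) + 17812 = (-770 - 140 + 55*137 + 10*137) + 17812 = (-770 - 140 + 7535 + 1370) + 17812 = 7995 + 17812 = 25807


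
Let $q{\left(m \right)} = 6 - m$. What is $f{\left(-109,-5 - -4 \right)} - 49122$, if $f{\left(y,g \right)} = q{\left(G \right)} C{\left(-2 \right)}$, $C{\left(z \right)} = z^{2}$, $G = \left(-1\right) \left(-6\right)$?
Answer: $-49122$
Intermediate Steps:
$G = 6$
$f{\left(y,g \right)} = 0$ ($f{\left(y,g \right)} = \left(6 - 6\right) \left(-2\right)^{2} = \left(6 - 6\right) 4 = 0 \cdot 4 = 0$)
$f{\left(-109,-5 - -4 \right)} - 49122 = 0 - 49122 = -49122$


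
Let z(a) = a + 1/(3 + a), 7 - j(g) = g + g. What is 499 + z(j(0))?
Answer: 5061/10 ≈ 506.10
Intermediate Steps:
j(g) = 7 - 2*g (j(g) = 7 - (g + g) = 7 - 2*g)
499 + z(j(0)) = 499 + (1 + (7 - 2*0)² + 3*(7 - 2*0))/(3 + (7 - 2*0)) = 499 + (1 + (7 + 0)² + 3*(7 + 0))/(3 + (7 + 0)) = 499 + (1 + 7² + 3*7)/(3 + 7) = 499 + (1 + 49 + 21)/10 = 499 + (⅒)*71 = 499 + 71/10 = 5061/10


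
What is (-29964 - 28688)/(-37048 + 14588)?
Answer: 14663/5615 ≈ 2.6114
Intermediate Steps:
(-29964 - 28688)/(-37048 + 14588) = -58652/(-22460) = -58652*(-1/22460) = 14663/5615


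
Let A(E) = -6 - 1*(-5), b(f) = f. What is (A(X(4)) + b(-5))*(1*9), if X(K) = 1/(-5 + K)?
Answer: -54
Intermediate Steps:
A(E) = -1 (A(E) = -6 + 5 = -1)
(A(X(4)) + b(-5))*(1*9) = (-1 - 5)*(1*9) = -6*9 = -54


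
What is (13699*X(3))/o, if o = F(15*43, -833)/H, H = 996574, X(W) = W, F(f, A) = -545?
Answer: -40956201678/545 ≈ -7.5149e+7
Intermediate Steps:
o = -545/996574 ≈ -0.00054687
(13699*X(3))/o = (13699*3)/(-545/996574) = 41097*(-996574/545) = -40956201678/545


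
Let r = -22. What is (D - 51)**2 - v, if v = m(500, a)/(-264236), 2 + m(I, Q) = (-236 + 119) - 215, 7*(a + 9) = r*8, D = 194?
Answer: 2701680815/132118 ≈ 20449.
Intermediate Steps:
a = -239/7 (a = -9 + (-22*8)/7 = -9 + (1/7)*(-176) = -9 - 176/7 = -239/7 ≈ -34.143)
m(I, Q) = -334 (m(I, Q) = -2 + ((-236 + 119) - 215) = -2 + (-117 - 215) = -2 - 332 = -334)
v = 167/132118 (v = -334/(-264236) = -334*(-1/264236) = 167/132118 ≈ 0.0012640)
(D - 51)**2 - v = (194 - 51)**2 - 1*167/132118 = 143**2 - 167/132118 = 20449 - 167/132118 = 2701680815/132118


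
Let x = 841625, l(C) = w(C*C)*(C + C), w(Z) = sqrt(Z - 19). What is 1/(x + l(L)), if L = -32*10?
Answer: 33665/26655895321 + 128*sqrt(102381)/133279476605 ≈ 1.5702e-6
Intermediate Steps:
w(Z) = sqrt(-19 + Z)
L = -320
l(C) = 2*C*sqrt(-19 + C**2) (l(C) = sqrt(-19 + C*C)*(C + C) = sqrt(-19 + C**2)*(2*C) = 2*C*sqrt(-19 + C**2))
1/(x + l(L)) = 1/(841625 + 2*(-320)*sqrt(-19 + (-320)**2)) = 1/(841625 + 2*(-320)*sqrt(-19 + 102400)) = 1/(841625 + 2*(-320)*sqrt(102381)) = 1/(841625 - 640*sqrt(102381))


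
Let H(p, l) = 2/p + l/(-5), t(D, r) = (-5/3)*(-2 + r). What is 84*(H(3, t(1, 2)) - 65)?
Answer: -5404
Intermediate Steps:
t(D, r) = 10/3 - 5*r/3 (t(D, r) = (-5*1/3)*(-2 + r) = -5*(-2 + r)/3 = 10/3 - 5*r/3)
H(p, l) = 2/p - l/5 (H(p, l) = 2/p + l*(-1/5) = 2/p - l/5)
84*(H(3, t(1, 2)) - 65) = 84*((2/3 - (10/3 - 5/3*2)/5) - 65) = 84*((2*(1/3) - (10/3 - 10/3)/5) - 65) = 84*((2/3 - 1/5*0) - 65) = 84*((2/3 + 0) - 65) = 84*(2/3 - 65) = 84*(-193/3) = -5404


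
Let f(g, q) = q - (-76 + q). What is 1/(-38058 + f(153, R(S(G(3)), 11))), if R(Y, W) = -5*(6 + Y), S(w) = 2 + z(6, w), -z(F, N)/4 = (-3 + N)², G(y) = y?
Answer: -1/37982 ≈ -2.6328e-5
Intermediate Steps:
z(F, N) = -4*(-3 + N)²
S(w) = 2 - 4*(-3 + w)²
R(Y, W) = -30 - 5*Y
f(g, q) = 76 (f(g, q) = q + (76 - q) = 76)
1/(-38058 + f(153, R(S(G(3)), 11))) = 1/(-38058 + 76) = 1/(-37982) = -1/37982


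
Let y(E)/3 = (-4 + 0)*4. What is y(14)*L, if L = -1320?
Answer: 63360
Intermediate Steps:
y(E) = -48 (y(E) = 3*((-4 + 0)*4) = 3*(-4*4) = 3*(-16) = -48)
y(14)*L = -48*(-1320) = 63360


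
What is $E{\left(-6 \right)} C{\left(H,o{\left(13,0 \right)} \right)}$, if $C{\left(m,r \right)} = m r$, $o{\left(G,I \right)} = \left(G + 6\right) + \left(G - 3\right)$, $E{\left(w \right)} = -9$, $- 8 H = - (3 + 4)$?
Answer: $- \frac{1827}{8} \approx -228.38$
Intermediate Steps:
$H = \frac{7}{8}$ ($H = - \frac{\left(-1\right) \left(3 + 4\right)}{8} = - \frac{\left(-1\right) 7}{8} = \left(- \frac{1}{8}\right) \left(-7\right) = \frac{7}{8} \approx 0.875$)
$o{\left(G,I \right)} = 3 + 2 G$ ($o{\left(G,I \right)} = \left(6 + G\right) + \left(-3 + G\right) = 3 + 2 G$)
$E{\left(-6 \right)} C{\left(H,o{\left(13,0 \right)} \right)} = - 9 \frac{7 \left(3 + 2 \cdot 13\right)}{8} = - 9 \frac{7 \left(3 + 26\right)}{8} = - 9 \cdot \frac{7}{8} \cdot 29 = \left(-9\right) \frac{203}{8} = - \frac{1827}{8}$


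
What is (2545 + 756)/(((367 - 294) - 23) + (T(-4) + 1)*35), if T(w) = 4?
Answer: 3301/225 ≈ 14.671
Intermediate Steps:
(2545 + 756)/(((367 - 294) - 23) + (T(-4) + 1)*35) = (2545 + 756)/(((367 - 294) - 23) + (4 + 1)*35) = 3301/((73 - 23) + 5*35) = 3301/(50 + 175) = 3301/225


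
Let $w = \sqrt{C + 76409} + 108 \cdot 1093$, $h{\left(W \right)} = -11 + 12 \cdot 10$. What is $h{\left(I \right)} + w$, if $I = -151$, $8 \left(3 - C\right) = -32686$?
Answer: $118153 + \frac{\sqrt{321991}}{2} \approx 1.1844 \cdot 10^{5}$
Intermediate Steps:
$C = \frac{16355}{4}$ ($C = 3 - - \frac{16343}{4} = 3 + \frac{16343}{4} = \frac{16355}{4} \approx 4088.8$)
$h{\left(W \right)} = 109$ ($h{\left(W \right)} = -11 + 120 = 109$)
$w = 118044 + \frac{\sqrt{321991}}{2}$ ($w = \sqrt{\frac{16355}{4} + 76409} + 108 \cdot 1093 = \sqrt{\frac{321991}{4}} + 118044 = \frac{\sqrt{321991}}{2} + 118044 = 118044 + \frac{\sqrt{321991}}{2} \approx 1.1833 \cdot 10^{5}$)
$h{\left(I \right)} + w = 109 + \left(118044 + \frac{\sqrt{321991}}{2}\right) = 118153 + \frac{\sqrt{321991}}{2}$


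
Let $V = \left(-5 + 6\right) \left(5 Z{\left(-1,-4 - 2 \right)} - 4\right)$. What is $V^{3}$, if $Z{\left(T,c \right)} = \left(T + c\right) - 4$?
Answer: $-205379$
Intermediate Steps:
$Z{\left(T,c \right)} = -4 + T + c$
$V = -59$ ($V = \left(-5 + 6\right) \left(5 \left(-4 - 1 - 6\right) - 4\right) = 1 \left(5 \left(-4 - 1 - 6\right) - 4\right) = 1 \left(5 \left(-11\right) - 4\right) = 1 \left(-55 - 4\right) = 1 \left(-59\right) = -59$)
$V^{3} = \left(-59\right)^{3} = -205379$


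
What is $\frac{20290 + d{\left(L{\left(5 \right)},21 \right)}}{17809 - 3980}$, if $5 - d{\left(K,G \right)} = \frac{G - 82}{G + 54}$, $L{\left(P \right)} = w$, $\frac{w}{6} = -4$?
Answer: $\frac{1522186}{1037175} \approx 1.4676$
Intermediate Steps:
$w = -24$ ($w = 6 \left(-4\right) = -24$)
$L{\left(P \right)} = -24$
$d{\left(K,G \right)} = 5 - \frac{-82 + G}{54 + G}$ ($d{\left(K,G \right)} = 5 - \frac{G - 82}{G + 54} = 5 - \frac{-82 + G}{54 + G}$)
$\frac{20290 + d{\left(L{\left(5 \right)},21 \right)}}{17809 - 3980} = \frac{20290 + \frac{4 \left(88 + 21\right)}{54 + 21}}{17809 - 3980} = \frac{20290 + 4 \cdot \frac{1}{75} \cdot 109}{13829} = \left(20290 + 4 \cdot \frac{1}{75} \cdot 109\right) \frac{1}{13829} = \left(20290 + \frac{436}{75}\right) \frac{1}{13829} = \frac{1522186}{75} \cdot \frac{1}{13829} = \frac{1522186}{1037175}$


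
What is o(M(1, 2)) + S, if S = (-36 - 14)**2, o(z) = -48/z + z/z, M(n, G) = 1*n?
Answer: 2453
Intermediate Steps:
M(n, G) = n
o(z) = 1 - 48/z (o(z) = -48/z + 1 = 1 - 48/z)
S = 2500 (S = (-50)**2 = 2500)
o(M(1, 2)) + S = (-48 + 1)/1 + 2500 = 1*(-47) + 2500 = -47 + 2500 = 2453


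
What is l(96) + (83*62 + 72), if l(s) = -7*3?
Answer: 5197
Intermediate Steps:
l(s) = -21
l(96) + (83*62 + 72) = -21 + (83*62 + 72) = -21 + (5146 + 72) = -21 + 5218 = 5197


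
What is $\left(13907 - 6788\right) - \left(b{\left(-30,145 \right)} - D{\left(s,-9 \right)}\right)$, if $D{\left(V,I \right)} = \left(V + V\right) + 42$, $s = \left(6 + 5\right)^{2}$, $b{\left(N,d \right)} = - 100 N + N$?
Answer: $4433$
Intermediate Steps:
$b{\left(N,d \right)} = - 99 N$
$s = 121$ ($s = 11^{2} = 121$)
$D{\left(V,I \right)} = 42 + 2 V$ ($D{\left(V,I \right)} = 2 V + 42 = 42 + 2 V$)
$\left(13907 - 6788\right) - \left(b{\left(-30,145 \right)} - D{\left(s,-9 \right)}\right) = \left(13907 - 6788\right) - \left(\left(-99\right) \left(-30\right) - \left(42 + 2 \cdot 121\right)\right) = \left(13907 - 6788\right) - \left(2970 - \left(42 + 242\right)\right) = 7119 - \left(2970 - 284\right) = 7119 - 2686 = 4433$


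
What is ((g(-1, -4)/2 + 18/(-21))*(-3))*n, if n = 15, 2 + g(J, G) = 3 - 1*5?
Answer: 900/7 ≈ 128.57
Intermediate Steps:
g(J, G) = -4 (g(J, G) = -2 + (3 - 1*5) = -2 + (3 - 5) = -2 - 2 = -4)
((g(-1, -4)/2 + 18/(-21))*(-3))*n = ((-4/2 + 18/(-21))*(-3))*15 = ((-4*1/2 + 18*(-1/21))*(-3))*15 = ((-2 - 6/7)*(-3))*15 = -20/7*(-3)*15 = (60/7)*15 = 900/7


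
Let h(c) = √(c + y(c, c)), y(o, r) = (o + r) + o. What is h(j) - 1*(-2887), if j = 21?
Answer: 2887 + 2*√21 ≈ 2896.2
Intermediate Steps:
y(o, r) = r + 2*o
h(c) = 2*√c (h(c) = √(c + (c + 2*c)) = √(c + 3*c) = √(4*c) = 2*√c)
h(j) - 1*(-2887) = 2*√21 - 1*(-2887) = 2*√21 + 2887 = 2887 + 2*√21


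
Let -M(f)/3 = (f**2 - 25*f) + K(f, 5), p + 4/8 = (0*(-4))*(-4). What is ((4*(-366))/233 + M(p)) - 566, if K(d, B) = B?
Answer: -582997/932 ≈ -625.53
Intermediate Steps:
p = -1/2 (p = -1/2 + (0*(-4))*(-4) = -1/2 + 0*(-4) = -1/2 + 0 = -1/2 ≈ -0.50000)
M(f) = -15 - 3*f**2 + 75*f (M(f) = -3*((f**2 - 25*f) + 5) = -3*(5 + f**2 - 25*f) = -15 - 3*f**2 + 75*f)
((4*(-366))/233 + M(p)) - 566 = ((4*(-366))/233 + (-15 - 3*(-1/2)**2 + 75*(-1/2))) - 566 = (-1464*1/233 + (-15 - 3*1/4 - 75/2)) - 566 = (-1464/233 + (-15 - 3/4 - 75/2)) - 566 = (-1464/233 - 213/4) - 566 = -55485/932 - 566 = -582997/932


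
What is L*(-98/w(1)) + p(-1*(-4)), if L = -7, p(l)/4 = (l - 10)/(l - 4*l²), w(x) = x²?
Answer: 3432/5 ≈ 686.40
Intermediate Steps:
p(l) = 4*(-10 + l)/(l - 4*l²) (p(l) = 4*((l - 10)/(l - 4*l²)) = 4*((-10 + l)/(l - 4*l²)) = 4*(-10 + l)/(l - 4*l²))
L*(-98/w(1)) + p(-1*(-4)) = -(-686)/(1²) + 4*(10 - (-1)*(-4))/(((-1*(-4)))*(-1 + 4*(-1*(-4)))) = -(-686)/1 + 4*(10 - 1*4)/(4*(-1 + 4*4)) = -(-686) + 4*(¼)*(10 - 4)/(-1 + 16) = -7*(-98) + 4*(¼)*6/15 = 686 + 4*(¼)*(1/15)*6 = 686 + ⅖ = 3432/5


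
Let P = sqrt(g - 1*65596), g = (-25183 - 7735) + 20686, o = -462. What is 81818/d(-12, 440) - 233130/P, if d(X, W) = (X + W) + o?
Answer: -40909/17 + 116565*I*sqrt(19457)/19457 ≈ -2406.4 + 835.66*I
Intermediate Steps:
g = -12232 (g = -32918 + 20686 = -12232)
d(X, W) = -462 + W + X (d(X, W) = (X + W) - 462 = (W + X) - 462 = -462 + W + X)
P = 2*I*sqrt(19457) (P = sqrt(-12232 - 1*65596) = sqrt(-12232 - 65596) = sqrt(-77828) = 2*I*sqrt(19457) ≈ 278.98*I)
81818/d(-12, 440) - 233130/P = 81818/(-462 + 440 - 12) - 233130*(-I*sqrt(19457)/38914) = 81818/(-34) - (-116565)*I*sqrt(19457)/19457 = 81818*(-1/34) + 116565*I*sqrt(19457)/19457 = -40909/17 + 116565*I*sqrt(19457)/19457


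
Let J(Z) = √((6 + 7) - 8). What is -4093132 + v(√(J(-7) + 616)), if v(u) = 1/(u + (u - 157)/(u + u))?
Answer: 2*(-2200058450 - 4093132*√5 - 2046565*√(616 + √5))/(1075 + √(616 + √5) + 2*√5) ≈ -4.0931e+6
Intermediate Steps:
J(Z) = √5 (J(Z) = √(13 - 8) = √5)
v(u) = 1/(u + (-157 + u)/(2*u)) (v(u) = 1/(u + (-157 + u)/((2*u))) = 1/(u + (-157 + u)*(1/(2*u))) = 1/(u + (-157 + u)/(2*u)))
-4093132 + v(√(J(-7) + 616)) = -4093132 + 2*√(√5 + 616)/(-157 + √(√5 + 616) + 2*(√(√5 + 616))²) = -4093132 + 2*√(616 + √5)/(-157 + √(616 + √5) + 2*(√(616 + √5))²) = -4093132 + 2*√(616 + √5)/(-157 + √(616 + √5) + 2*(616 + √5)) = -4093132 + 2*√(616 + √5)/(-157 + √(616 + √5) + (1232 + 2*√5)) = -4093132 + 2*√(616 + √5)/(1075 + √(616 + √5) + 2*√5)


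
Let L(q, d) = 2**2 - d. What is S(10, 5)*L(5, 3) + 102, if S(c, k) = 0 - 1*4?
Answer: 98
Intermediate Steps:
S(c, k) = -4 (S(c, k) = 0 - 4 = -4)
L(q, d) = 4 - d
S(10, 5)*L(5, 3) + 102 = -4*(4 - 1*3) + 102 = -4*(4 - 3) + 102 = -4*1 + 102 = -4 + 102 = 98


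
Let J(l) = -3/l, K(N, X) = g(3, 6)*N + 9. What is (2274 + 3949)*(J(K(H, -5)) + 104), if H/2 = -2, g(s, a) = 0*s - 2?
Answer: 10983595/17 ≈ 6.4609e+5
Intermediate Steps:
g(s, a) = -2 (g(s, a) = 0 - 2 = -2)
H = -4 (H = 2*(-2) = -4)
K(N, X) = 9 - 2*N (K(N, X) = -2*N + 9 = 9 - 2*N)
(2274 + 3949)*(J(K(H, -5)) + 104) = (2274 + 3949)*(-3/(9 - 2*(-4)) + 104) = 6223*(-3/(9 + 8) + 104) = 6223*(-3/17 + 104) = 6223*(1765/17) = 10983595/17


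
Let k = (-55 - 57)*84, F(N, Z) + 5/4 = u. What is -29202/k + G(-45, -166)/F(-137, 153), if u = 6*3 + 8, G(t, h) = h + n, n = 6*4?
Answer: -408791/155232 ≈ -2.6334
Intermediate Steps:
n = 24
G(t, h) = 24 + h (G(t, h) = h + 24 = 24 + h)
u = 26 (u = 18 + 8 = 26)
F(N, Z) = 99/4 (F(N, Z) = -5/4 + 26 = 99/4)
k = -9408 (k = -112*84 = -9408)
-29202/k + G(-45, -166)/F(-137, 153) = -29202/(-9408) + (24 - 166)/(99/4) = -29202*(-1/9408) - 142*4/99 = 4867/1568 - 568/99 = -408791/155232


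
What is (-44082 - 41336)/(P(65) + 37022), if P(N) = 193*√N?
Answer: -3162345196/1368207299 + 16485674*√65/1368207299 ≈ -2.2142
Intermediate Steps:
(-44082 - 41336)/(P(65) + 37022) = (-44082 - 41336)/(193*√65 + 37022) = -85418/(37022 + 193*√65)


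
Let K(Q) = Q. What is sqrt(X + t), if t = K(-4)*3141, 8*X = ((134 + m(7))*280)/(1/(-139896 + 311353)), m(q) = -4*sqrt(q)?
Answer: sqrt(804120766 - 24003980*sqrt(7)) ≈ 27214.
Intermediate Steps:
X = 804133330 - 24003980*sqrt(7) (X = (((134 - 4*sqrt(7))*280)/(1/(-139896 + 311353)))/8 = ((37520 - 1120*sqrt(7))/(1/171457))/8 = ((37520 - 1120*sqrt(7))*171457)/8 = (6433066640 - 192031840*sqrt(7))/8 = 804133330 - 24003980*sqrt(7) ≈ 7.4062e+8)
t = -12564 (t = -4*3141 = -12564)
sqrt(X + t) = sqrt((804133330 - 24003980*sqrt(7)) - 12564) = sqrt(804120766 - 24003980*sqrt(7))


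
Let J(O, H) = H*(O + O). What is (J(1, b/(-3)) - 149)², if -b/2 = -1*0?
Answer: 22201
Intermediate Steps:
b = 0 (b = -(-2)*0 = -2*0 = 0)
J(O, H) = 2*H*O (J(O, H) = H*(2*O) = 2*H*O)
(J(1, b/(-3)) - 149)² = (2*(0/(-3))*1 - 149)² = (2*(0*(-⅓))*1 - 149)² = (2*0*1 - 149)² = (0 - 149)² = (-149)² = 22201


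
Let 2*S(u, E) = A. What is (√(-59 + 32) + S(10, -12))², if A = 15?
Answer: 117/4 + 45*I*√3 ≈ 29.25 + 77.942*I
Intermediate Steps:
S(u, E) = 15/2 (S(u, E) = (½)*15 = 15/2)
(√(-59 + 32) + S(10, -12))² = (√(-59 + 32) + 15/2)² = (√(-27) + 15/2)² = (3*I*√3 + 15/2)² = (15/2 + 3*I*√3)²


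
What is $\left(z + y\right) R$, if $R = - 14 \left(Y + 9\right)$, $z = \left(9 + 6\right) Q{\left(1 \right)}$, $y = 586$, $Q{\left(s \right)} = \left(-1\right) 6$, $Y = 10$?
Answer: $-131936$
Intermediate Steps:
$Q{\left(s \right)} = -6$
$z = -90$ ($z = \left(9 + 6\right) \left(-6\right) = 15 \left(-6\right) = -90$)
$R = -266$ ($R = - 14 \left(10 + 9\right) = \left(-14\right) 19 = -266$)
$\left(z + y\right) R = \left(-90 + 586\right) \left(-266\right) = 496 \left(-266\right) = -131936$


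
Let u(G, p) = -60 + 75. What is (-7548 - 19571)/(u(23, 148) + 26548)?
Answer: -27119/26563 ≈ -1.0209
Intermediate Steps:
u(G, p) = 15
(-7548 - 19571)/(u(23, 148) + 26548) = (-7548 - 19571)/(15 + 26548) = -27119/26563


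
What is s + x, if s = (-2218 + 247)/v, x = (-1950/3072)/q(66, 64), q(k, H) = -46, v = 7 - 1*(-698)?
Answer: -15397289/5534720 ≈ -2.7819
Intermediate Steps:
v = 705 (v = 7 + 698 = 705)
x = 325/23552 (x = -1950/3072/(-46) = -1950*1/3072*(-1/46) = -325/512*(-1/46) = 325/23552 ≈ 0.013799)
s = -657/235 (s = (-2218 + 247)/705 = -1971*1/705 = -657/235 ≈ -2.7957)
s + x = -657/235 + 325/23552 = -15397289/5534720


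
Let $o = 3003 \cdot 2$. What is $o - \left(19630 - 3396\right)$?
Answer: $-10228$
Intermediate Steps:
$o = 6006$
$o - \left(19630 - 3396\right) = 6006 - \left(19630 - 3396\right) = 6006 - 16234 = -10228$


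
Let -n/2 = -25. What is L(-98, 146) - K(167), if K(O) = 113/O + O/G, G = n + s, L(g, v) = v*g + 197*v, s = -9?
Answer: 98934016/6847 ≈ 14449.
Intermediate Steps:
n = 50 (n = -2*(-25) = 50)
L(g, v) = 197*v + g*v (L(g, v) = g*v + 197*v = 197*v + g*v)
G = 41 (G = 50 - 9 = 41)
K(O) = 113/O + O/41
L(-98, 146) - K(167) = 146*(197 - 98) - (113/167 + (1/41)*167) = 146*99 - (113*(1/167) + 167/41) = 14454 - (113/167 + 167/41) = 14454 - 1*32522/6847 = 14454 - 32522/6847 = 98934016/6847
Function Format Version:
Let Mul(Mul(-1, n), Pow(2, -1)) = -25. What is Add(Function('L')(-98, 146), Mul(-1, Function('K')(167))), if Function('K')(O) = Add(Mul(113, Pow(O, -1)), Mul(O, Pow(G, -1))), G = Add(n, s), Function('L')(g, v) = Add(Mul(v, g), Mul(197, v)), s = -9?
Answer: Rational(98934016, 6847) ≈ 14449.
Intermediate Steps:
n = 50 (n = Mul(-2, -25) = 50)
Function('L')(g, v) = Add(Mul(197, v), Mul(g, v)) (Function('L')(g, v) = Add(Mul(g, v), Mul(197, v)) = Add(Mul(197, v), Mul(g, v)))
G = 41 (G = Add(50, -9) = 41)
Function('K')(O) = Add(Mul(113, Pow(O, -1)), Mul(Rational(1, 41), O)) (Function('K')(O) = Add(Mul(113, Pow(O, -1)), Mul(O, Pow(41, -1))) = Add(Mul(113, Pow(O, -1)), Mul(O, Rational(1, 41))) = Add(Mul(113, Pow(O, -1)), Mul(Rational(1, 41), O)))
Add(Function('L')(-98, 146), Mul(-1, Function('K')(167))) = Add(Mul(146, Add(197, -98)), Mul(-1, Add(Mul(113, Pow(167, -1)), Mul(Rational(1, 41), 167)))) = Add(Mul(146, 99), Mul(-1, Add(Mul(113, Rational(1, 167)), Rational(167, 41)))) = Add(14454, Mul(-1, Add(Rational(113, 167), Rational(167, 41)))) = Add(14454, Mul(-1, Rational(32522, 6847))) = Add(14454, Rational(-32522, 6847)) = Rational(98934016, 6847)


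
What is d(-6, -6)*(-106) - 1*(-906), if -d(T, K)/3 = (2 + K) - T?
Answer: 1542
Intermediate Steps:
d(T, K) = -6 - 3*K + 3*T (d(T, K) = -3*((2 + K) - T) = -3*(2 + K - T) = -6 - 3*K + 3*T)
d(-6, -6)*(-106) - 1*(-906) = (-6 - 3*(-6) + 3*(-6))*(-106) - 1*(-906) = (-6 + 18 - 18)*(-106) + 906 = -6*(-106) + 906 = 636 + 906 = 1542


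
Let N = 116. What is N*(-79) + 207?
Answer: -8957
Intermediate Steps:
N*(-79) + 207 = 116*(-79) + 207 = -9164 + 207 = -8957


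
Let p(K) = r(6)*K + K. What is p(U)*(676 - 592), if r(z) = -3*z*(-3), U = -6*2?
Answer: -55440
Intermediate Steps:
U = -12
r(z) = 9*z
p(K) = 55*K (p(K) = (9*6)*K + K = 54*K + K = 55*K)
p(U)*(676 - 592) = (55*(-12))*(676 - 592) = -660*84 = -55440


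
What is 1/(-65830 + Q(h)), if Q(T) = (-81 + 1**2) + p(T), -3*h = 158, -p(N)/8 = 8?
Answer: -1/65974 ≈ -1.5157e-5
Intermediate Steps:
p(N) = -64 (p(N) = -8*8 = -64)
h = -158/3 (h = -1/3*158 = -158/3 ≈ -52.667)
Q(T) = -144 (Q(T) = (-81 + 1**2) - 64 = (-81 + 1) - 64 = -80 - 64 = -144)
1/(-65830 + Q(h)) = 1/(-65830 - 144) = 1/(-65974) = -1/65974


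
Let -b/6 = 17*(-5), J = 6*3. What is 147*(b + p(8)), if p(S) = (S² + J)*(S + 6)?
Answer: 243726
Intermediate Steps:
J = 18
b = 510 (b = -102*(-5) = -6*(-85) = 510)
p(S) = (6 + S)*(18 + S²) (p(S) = (S² + 18)*(S + 6) = (18 + S²)*(6 + S) = (6 + S)*(18 + S²))
147*(b + p(8)) = 147*(510 + (108 + 8³ + 6*8² + 18*8)) = 147*(510 + (108 + 512 + 6*64 + 144)) = 147*(510 + (108 + 512 + 384 + 144)) = 147*(510 + 1148) = 147*1658 = 243726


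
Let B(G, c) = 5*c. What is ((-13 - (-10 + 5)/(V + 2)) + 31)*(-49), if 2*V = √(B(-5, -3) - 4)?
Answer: 98*(-9*√19 + 41*I)/(√19 - 4*I) ≈ -938.0 + 61.025*I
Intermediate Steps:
V = I*√19/2 (V = √(5*(-3) - 4)/2 = √(-15 - 4)/2 = √(-19)/2 = (I*√19)/2 = I*√19/2 ≈ 2.1795*I)
((-13 - (-10 + 5)/(V + 2)) + 31)*(-49) = ((-13 - (-10 + 5)/(I*√19/2 + 2)) + 31)*(-49) = ((-13 - (-5)/(2 + I*√19/2)) + 31)*(-49) = ((-13 + 5/(2 + I*√19/2)) + 31)*(-49) = (18 + 5/(2 + I*√19/2))*(-49) = -882 - 245/(2 + I*√19/2)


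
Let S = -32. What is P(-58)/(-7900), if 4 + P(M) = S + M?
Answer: 47/3950 ≈ 0.011899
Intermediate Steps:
P(M) = -36 + M (P(M) = -4 + (-32 + M) = -36 + M)
P(-58)/(-7900) = (-36 - 58)/(-7900) = -94*(-1/7900) = 47/3950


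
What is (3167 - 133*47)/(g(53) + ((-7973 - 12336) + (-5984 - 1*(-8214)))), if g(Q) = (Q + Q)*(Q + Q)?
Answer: 1028/2281 ≈ 0.45068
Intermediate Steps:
g(Q) = 4*Q² (g(Q) = (2*Q)*(2*Q) = 4*Q²)
(3167 - 133*47)/(g(53) + ((-7973 - 12336) + (-5984 - 1*(-8214)))) = (3167 - 133*47)/(4*53² + ((-7973 - 12336) + (-5984 - 1*(-8214)))) = (3167 - 6251)/(4*2809 + (-20309 + (-5984 + 8214))) = -3084/(11236 + (-20309 + 2230)) = -3084/(11236 - 18079) = -3084/(-6843) = -3084*(-1/6843) = 1028/2281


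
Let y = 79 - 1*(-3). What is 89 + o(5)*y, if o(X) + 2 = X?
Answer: 335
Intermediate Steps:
y = 82 (y = 79 + 3 = 82)
o(X) = -2 + X
89 + o(5)*y = 89 + (-2 + 5)*82 = 89 + 3*82 = 89 + 246 = 335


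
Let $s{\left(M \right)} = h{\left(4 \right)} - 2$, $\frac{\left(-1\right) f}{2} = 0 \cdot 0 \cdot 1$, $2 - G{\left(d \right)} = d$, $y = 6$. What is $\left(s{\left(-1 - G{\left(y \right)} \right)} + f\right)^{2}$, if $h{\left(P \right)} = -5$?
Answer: $49$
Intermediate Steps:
$G{\left(d \right)} = 2 - d$
$f = 0$ ($f = - 2 \cdot 0 \cdot 0 \cdot 1 = - 2 \cdot 0 \cdot 1 = \left(-2\right) 0 = 0$)
$s{\left(M \right)} = -7$ ($s{\left(M \right)} = -5 - 2 = -7$)
$\left(s{\left(-1 - G{\left(y \right)} \right)} + f\right)^{2} = \left(-7 + 0\right)^{2} = \left(-7\right)^{2} = 49$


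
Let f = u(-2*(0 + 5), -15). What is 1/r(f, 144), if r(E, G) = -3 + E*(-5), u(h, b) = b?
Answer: 1/72 ≈ 0.013889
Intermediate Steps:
f = -15
r(E, G) = -3 - 5*E
1/r(f, 144) = 1/(-3 - 5*(-15)) = 1/(-3 + 75) = 1/72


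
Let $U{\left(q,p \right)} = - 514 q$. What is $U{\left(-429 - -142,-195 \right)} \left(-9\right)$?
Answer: $-1327662$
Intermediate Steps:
$U{\left(-429 - -142,-195 \right)} \left(-9\right) = - 514 \left(-429 - -142\right) \left(-9\right) = - 514 \left(-429 + 142\right) \left(-9\right) = \left(-514\right) \left(-287\right) \left(-9\right) = 147518 \left(-9\right) = -1327662$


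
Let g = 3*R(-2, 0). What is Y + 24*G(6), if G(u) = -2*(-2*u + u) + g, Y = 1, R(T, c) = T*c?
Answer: 289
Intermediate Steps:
g = 0 (g = 3*(-2*0) = 3*0 = 0)
G(u) = 2*u (G(u) = -2*(-2*u + u) + 0 = -(-2)*u + 0 = 2*u + 0 = 2*u)
Y + 24*G(6) = 1 + 24*(2*6) = 1 + 24*12 = 1 + 288 = 289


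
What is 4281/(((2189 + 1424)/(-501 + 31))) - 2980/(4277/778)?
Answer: -16982147110/15452801 ≈ -1099.0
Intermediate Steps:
4281/(((2189 + 1424)/(-501 + 31))) - 2980/(4277/778) = 4281/((3613/(-470))) - 2980/(4277*(1/778)) = 4281/((3613*(-1/470))) - 2980/4277/778 = 4281/(-3613/470) - 2980*778/4277 = 4281*(-470/3613) - 2318440/4277 = -2012070/3613 - 2318440/4277 = -16982147110/15452801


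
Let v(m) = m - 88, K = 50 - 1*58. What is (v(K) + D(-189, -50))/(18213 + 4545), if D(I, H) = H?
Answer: -73/11379 ≈ -0.0064153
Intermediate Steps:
K = -8 (K = 50 - 58 = -8)
v(m) = -88 + m
(v(K) + D(-189, -50))/(18213 + 4545) = ((-88 - 8) - 50)/(18213 + 4545) = (-96 - 50)/22758 = -146*1/22758 = -73/11379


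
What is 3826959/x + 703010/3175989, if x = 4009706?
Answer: 14973243102511/12734782149234 ≈ 1.1758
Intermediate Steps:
3826959/x + 703010/3175989 = 3826959/4009706 + 703010/3175989 = 14973243102511/12734782149234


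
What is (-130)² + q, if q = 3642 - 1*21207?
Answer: -665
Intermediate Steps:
q = -17565 (q = 3642 - 21207 = -17565)
(-130)² + q = (-130)² - 17565 = 16900 - 17565 = -665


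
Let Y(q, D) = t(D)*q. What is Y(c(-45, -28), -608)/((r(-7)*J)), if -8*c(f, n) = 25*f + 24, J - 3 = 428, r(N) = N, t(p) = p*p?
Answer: -50875008/3017 ≈ -16863.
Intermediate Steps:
t(p) = p²
J = 431 (J = 3 + 428 = 431)
c(f, n) = -3 - 25*f/8 (c(f, n) = -(25*f + 24)/8 = -(24 + 25*f)/8 = -3 - 25*f/8)
Y(q, D) = q*D² (Y(q, D) = D²*q = q*D²)
Y(c(-45, -28), -608)/((r(-7)*J)) = ((-3 - 25/8*(-45))*(-608)²)/((-7*431)) = ((-3 + 1125/8)*369664)/(-3017) = ((1101/8)*369664)*(-1/3017) = 50875008*(-1/3017) = -50875008/3017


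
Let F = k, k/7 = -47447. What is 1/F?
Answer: -1/332129 ≈ -3.0109e-6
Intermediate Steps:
k = -332129 (k = 7*(-47447) = -332129)
F = -332129
1/F = 1/(-332129) = -1/332129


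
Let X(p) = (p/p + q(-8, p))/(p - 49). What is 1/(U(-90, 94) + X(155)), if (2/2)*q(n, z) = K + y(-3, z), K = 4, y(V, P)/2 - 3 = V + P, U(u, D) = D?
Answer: 106/10279 ≈ 0.010312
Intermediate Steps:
y(V, P) = 6 + 2*P + 2*V (y(V, P) = 6 + 2*(V + P) = 6 + 2*(P + V) = 6 + (2*P + 2*V) = 6 + 2*P + 2*V)
q(n, z) = 4 + 2*z (q(n, z) = 4 + (6 + 2*z + 2*(-3)) = 4 + (6 + 2*z - 6) = 4 + 2*z)
X(p) = (5 + 2*p)/(-49 + p) (X(p) = (p/p + (4 + 2*p))/(p - 49) = (1 + (4 + 2*p))/(-49 + p) = (5 + 2*p)/(-49 + p))
1/(U(-90, 94) + X(155)) = 1/(94 + (5 + 2*155)/(-49 + 155)) = 1/(94 + (5 + 310)/106) = 1/(94 + (1/106)*315) = 1/(94 + 315/106) = 1/(10279/106) = 106/10279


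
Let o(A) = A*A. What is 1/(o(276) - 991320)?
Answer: -1/915144 ≈ -1.0927e-6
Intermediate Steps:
o(A) = A**2
1/(o(276) - 991320) = 1/(276**2 - 991320) = 1/(76176 - 991320) = 1/(-915144) = -1/915144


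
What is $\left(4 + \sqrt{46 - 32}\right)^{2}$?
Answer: $\left(4 + \sqrt{14}\right)^{2} \approx 59.933$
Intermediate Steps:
$\left(4 + \sqrt{46 - 32}\right)^{2} = \left(4 + \sqrt{14}\right)^{2}$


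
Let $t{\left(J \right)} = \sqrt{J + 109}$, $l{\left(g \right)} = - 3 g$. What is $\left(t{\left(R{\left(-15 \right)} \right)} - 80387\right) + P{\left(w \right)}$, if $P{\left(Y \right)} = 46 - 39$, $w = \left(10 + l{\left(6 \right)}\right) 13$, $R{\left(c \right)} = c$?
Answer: $-80380 + \sqrt{94} \approx -80370.0$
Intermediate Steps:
$w = -104$ ($w = \left(10 - 18\right) 13 = \left(-8\right) 13 = -104$)
$t{\left(J \right)} = \sqrt{109 + J}$
$P{\left(Y \right)} = 7$
$\left(t{\left(R{\left(-15 \right)} \right)} - 80387\right) + P{\left(w \right)} = \left(\sqrt{109 - 15} - 80387\right) + 7 = \left(\sqrt{94} - 80387\right) + 7 = \left(-80387 + \sqrt{94}\right) + 7 = -80380 + \sqrt{94}$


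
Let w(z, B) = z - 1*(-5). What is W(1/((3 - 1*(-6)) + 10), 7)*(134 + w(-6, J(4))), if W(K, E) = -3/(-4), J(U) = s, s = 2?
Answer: 399/4 ≈ 99.750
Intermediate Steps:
J(U) = 2
W(K, E) = ¾ (W(K, E) = -3*(-¼) = ¾)
w(z, B) = 5 + z (w(z, B) = z + 5 = 5 + z)
W(1/((3 - 1*(-6)) + 10), 7)*(134 + w(-6, J(4))) = 3*(134 + (5 - 6))/4 = 3*(134 - 1)/4 = (¾)*133 = 399/4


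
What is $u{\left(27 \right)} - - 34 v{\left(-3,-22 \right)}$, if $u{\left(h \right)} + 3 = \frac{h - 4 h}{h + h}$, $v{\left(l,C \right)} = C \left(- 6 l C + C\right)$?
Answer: $\frac{625319}{2} \approx 3.1266 \cdot 10^{5}$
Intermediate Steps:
$v{\left(l,C \right)} = C \left(C - 6 C l\right)$ ($v{\left(l,C \right)} = C \left(- 6 C l + C\right) = C \left(C - 6 C l\right)$)
$u{\left(h \right)} = - \frac{9}{2}$ ($u{\left(h \right)} = -3 + \frac{h - 4 h}{h + h} = -3 + \frac{\left(-3\right) h}{2 h} = -3 + - 3 h \frac{1}{2 h} = -3 - \frac{3}{2} = - \frac{9}{2}$)
$u{\left(27 \right)} - - 34 v{\left(-3,-22 \right)} = - \frac{9}{2} - - 34 \left(-22\right)^{2} \left(1 - -18\right) = - \frac{9}{2} - - 34 \cdot 484 \left(1 + 18\right) = - \frac{9}{2} - - 34 \cdot 484 \cdot 19 = - \frac{9}{2} - \left(-34\right) 9196 = - \frac{9}{2} - -312664 = - \frac{9}{2} + 312664 = \frac{625319}{2}$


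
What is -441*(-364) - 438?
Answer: 160086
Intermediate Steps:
-441*(-364) - 438 = 160524 - 438 = 160086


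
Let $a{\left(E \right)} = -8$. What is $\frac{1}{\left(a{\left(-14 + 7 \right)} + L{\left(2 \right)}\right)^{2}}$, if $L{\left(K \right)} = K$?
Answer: $\frac{1}{36} \approx 0.027778$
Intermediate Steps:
$\frac{1}{\left(a{\left(-14 + 7 \right)} + L{\left(2 \right)}\right)^{2}} = \frac{1}{\left(-8 + 2\right)^{2}} = \frac{1}{\left(-6\right)^{2}} = \frac{1}{36}$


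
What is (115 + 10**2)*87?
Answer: 18705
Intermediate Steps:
(115 + 10**2)*87 = (115 + 100)*87 = 215*87 = 18705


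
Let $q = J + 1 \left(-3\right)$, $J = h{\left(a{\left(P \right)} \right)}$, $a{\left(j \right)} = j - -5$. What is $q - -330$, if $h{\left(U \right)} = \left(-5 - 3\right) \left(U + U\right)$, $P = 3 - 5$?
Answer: $279$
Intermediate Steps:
$P = -2$ ($P = 3 - 5 = -2$)
$a{\left(j \right)} = 5 + j$ ($a{\left(j \right)} = j + 5 = 5 + j$)
$h{\left(U \right)} = - 16 U$ ($h{\left(U \right)} = - 8 \cdot 2 U = - 16 U$)
$J = -48$ ($J = - 16 \left(5 - 2\right) = \left(-16\right) 3 = -48$)
$q = -51$ ($q = -48 + 1 \left(-3\right) = -48 - 3 = -51$)
$q - -330 = -51 - -330 = -51 + 330 = 279$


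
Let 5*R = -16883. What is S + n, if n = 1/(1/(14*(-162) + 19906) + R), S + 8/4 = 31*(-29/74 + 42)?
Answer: 28378949115989/22035893826 ≈ 1287.9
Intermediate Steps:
R = -16883/5 (R = (⅕)*(-16883) = -16883/5 ≈ -3376.6)
S = 95301/74 (S = -2 + 31*(-29/74 + 42) = -2 + 31*(3079/74) = -2 + 95449/74 = 95301/74 ≈ 1287.9)
n = -88190/297782349 (n = 1/(1/(14*(-162) + 19906) - 16883/5) = 1/(1/(-2268 + 19906) - 16883/5) = 1/(1/17638 - 16883/5) = 1/(-297782349/88190) = -88190/297782349 ≈ -0.00029616)
S + n = 95301/74 - 88190/297782349 = 28378949115989/22035893826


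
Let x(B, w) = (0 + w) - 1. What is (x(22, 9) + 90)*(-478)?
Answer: -46844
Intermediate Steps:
x(B, w) = -1 + w (x(B, w) = w - 1 = -1 + w)
(x(22, 9) + 90)*(-478) = ((-1 + 9) + 90)*(-478) = (8 + 90)*(-478) = 98*(-478) = -46844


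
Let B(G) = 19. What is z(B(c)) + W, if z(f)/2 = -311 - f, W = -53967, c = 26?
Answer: -54627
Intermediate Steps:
z(f) = -622 - 2*f (z(f) = 2*(-311 - f) = -622 - 2*f)
z(B(c)) + W = (-622 - 2*19) - 53967 = (-622 - 38) - 53967 = -660 - 53967 = -54627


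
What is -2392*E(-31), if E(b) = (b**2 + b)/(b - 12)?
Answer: 2224560/43 ≈ 51734.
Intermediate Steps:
E(b) = (b + b**2)/(-12 + b)
-2392*E(-31) = -(-74152)*(1 - 31)/(-12 - 31) = -(-74152)*(-30)/(-43) = -(-74152)*(-1)*(-30)/43 = -2392*(-930/43) = 2224560/43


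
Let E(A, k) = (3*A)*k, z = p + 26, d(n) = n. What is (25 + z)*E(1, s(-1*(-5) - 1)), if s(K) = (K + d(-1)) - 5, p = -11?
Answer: -240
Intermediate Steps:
s(K) = -6 + K (s(K) = (K - 1) - 5 = (-1 + K) - 5 = -6 + K)
z = 15 (z = -11 + 26 = 15)
E(A, k) = 3*A*k
(25 + z)*E(1, s(-1*(-5) - 1)) = (25 + 15)*(3*1*(-6 + (-1*(-5) - 1))) = 40*(3*1*(-6 + (5 - 1))) = 40*(3*1*(-6 + 4)) = 40*(3*1*(-2)) = 40*(-6) = -240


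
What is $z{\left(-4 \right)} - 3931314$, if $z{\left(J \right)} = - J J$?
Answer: $-3931330$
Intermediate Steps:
$z{\left(J \right)} = - J^{2}$
$z{\left(-4 \right)} - 3931314 = - \left(-4\right)^{2} - 3931314 = \left(-1\right) 16 - 3931314 = -16 - 3931314 = -3931330$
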